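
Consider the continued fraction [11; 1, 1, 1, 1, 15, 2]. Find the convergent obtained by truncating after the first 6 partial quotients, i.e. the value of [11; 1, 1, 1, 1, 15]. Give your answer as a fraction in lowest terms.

905/78

Compute successive convergents:
a_0 = 11: 11/1
a_1 = 1: 12/1
a_2 = 1: 23/2
a_3 = 1: 35/3
a_4 = 1: 58/5
a_5 = 15: 905/78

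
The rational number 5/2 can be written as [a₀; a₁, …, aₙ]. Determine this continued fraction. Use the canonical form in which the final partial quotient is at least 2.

Repeatedly divide and take the remainder:
⌊5/2⌋ = 2, remainder 1
⌊2/1⌋ = 2, remainder 0

[2; 2]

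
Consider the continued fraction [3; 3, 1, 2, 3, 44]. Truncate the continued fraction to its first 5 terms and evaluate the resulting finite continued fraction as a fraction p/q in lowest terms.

Work from the innermost term outward:
Start with 3.
2 + 1/(3/1) = 2 + 1/3 = 7/3
1 + 1/(7/3) = 1 + 3/7 = 10/7
3 + 1/(10/7) = 3 + 7/10 = 37/10
3 + 1/(37/10) = 3 + 10/37 = 121/37

121/37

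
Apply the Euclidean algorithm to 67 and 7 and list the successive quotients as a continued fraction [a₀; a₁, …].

[9; 1, 1, 3]

67 = 9·7 + 4, so a_0 = 9
7 = 1·4 + 3, so a_1 = 1
4 = 1·3 + 1, so a_2 = 1
3 = 3·1 + 0, so a_3 = 3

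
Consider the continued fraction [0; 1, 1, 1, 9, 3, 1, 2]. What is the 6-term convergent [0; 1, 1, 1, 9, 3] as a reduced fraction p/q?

Use the convergent recurrence hₖ = aₖ·hₖ₋₁ + hₖ₋₂ (and likewise for the denominators kₖ):
a_0 = 0: 0/1
a_1 = 1: 1/1
a_2 = 1: 1/2
a_3 = 1: 2/3
a_4 = 9: 19/29
a_5 = 3: 59/90

59/90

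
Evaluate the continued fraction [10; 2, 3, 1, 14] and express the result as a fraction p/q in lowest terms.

1389/133

Start with 14.
1 + 1/(14/1) = 1 + 1/14 = 15/14
3 + 1/(15/14) = 3 + 14/15 = 59/15
2 + 1/(59/15) = 2 + 15/59 = 133/59
10 + 1/(133/59) = 10 + 59/133 = 1389/133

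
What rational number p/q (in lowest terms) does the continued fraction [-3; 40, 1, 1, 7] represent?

Work from the innermost term outward:
Start with 7.
1 + 1/(7/1) = 1 + 1/7 = 8/7
1 + 1/(8/7) = 1 + 7/8 = 15/8
40 + 1/(15/8) = 40 + 8/15 = 608/15
-3 + 1/(608/15) = -3 + 15/608 = -1809/608

-1809/608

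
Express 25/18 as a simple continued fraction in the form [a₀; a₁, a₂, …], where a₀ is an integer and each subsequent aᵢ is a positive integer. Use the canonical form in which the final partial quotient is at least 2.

[1; 2, 1, 1, 3]

Apply division with remainder until the remainder is 0:
⌊25/18⌋ = 1, remainder 7
⌊18/7⌋ = 2, remainder 4
⌊7/4⌋ = 1, remainder 3
⌊4/3⌋ = 1, remainder 1
⌊3/1⌋ = 3, remainder 0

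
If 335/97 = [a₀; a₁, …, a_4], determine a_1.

2

335 ÷ 97 → quotient 3, remainder 44
97 ÷ 44 → quotient 2, remainder 9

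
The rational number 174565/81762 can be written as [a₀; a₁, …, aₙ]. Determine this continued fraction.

Repeatedly divide and take the remainder:
174565 ÷ 81762 → quotient 2, remainder 11041
81762 ÷ 11041 → quotient 7, remainder 4475
11041 ÷ 4475 → quotient 2, remainder 2091
4475 ÷ 2091 → quotient 2, remainder 293
2091 ÷ 293 → quotient 7, remainder 40
293 ÷ 40 → quotient 7, remainder 13
40 ÷ 13 → quotient 3, remainder 1
13 ÷ 1 → quotient 13, remainder 0

[2; 7, 2, 2, 7, 7, 3, 13]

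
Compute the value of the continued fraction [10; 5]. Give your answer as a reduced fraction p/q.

51/5

Start with 5.
10 + 1/(5/1) = 10 + 1/5 = 51/5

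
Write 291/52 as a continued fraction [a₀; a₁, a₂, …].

[5; 1, 1, 2, 10]

Run the Euclidean algorithm, recording each quotient:
⌊291/52⌋ = 5, remainder 31
⌊52/31⌋ = 1, remainder 21
⌊31/21⌋ = 1, remainder 10
⌊21/10⌋ = 2, remainder 1
⌊10/1⌋ = 10, remainder 0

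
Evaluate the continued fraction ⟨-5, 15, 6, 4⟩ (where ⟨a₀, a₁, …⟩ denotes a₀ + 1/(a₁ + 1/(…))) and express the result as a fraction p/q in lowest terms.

-1870/379

Collapse the nested fraction from the inside out:
Start with 4.
6 + 1/(4/1) = 6 + 1/4 = 25/4
15 + 1/(25/4) = 15 + 4/25 = 379/25
-5 + 1/(379/25) = -5 + 25/379 = -1870/379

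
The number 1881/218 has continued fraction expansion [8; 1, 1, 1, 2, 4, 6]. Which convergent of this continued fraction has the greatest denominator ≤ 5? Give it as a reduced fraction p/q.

List convergents until the denominator exceeds the bound:
a_0 = 8: 8/1  (≤ bound)
a_1 = 1: 9/1  (≤ bound)
a_2 = 1: 17/2  (≤ bound)
a_3 = 1: 26/3  (≤ bound)
a_4 = 2: 69/8  (> 5, stop)

26/3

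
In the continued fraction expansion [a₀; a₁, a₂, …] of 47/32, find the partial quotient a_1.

2

47 = 1·32 + 15, so a_0 = 1
32 = 2·15 + 2, so a_1 = 2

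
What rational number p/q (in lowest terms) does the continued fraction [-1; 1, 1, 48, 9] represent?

-433/875

Start with 9.
48 + 1/(9/1) = 48 + 1/9 = 433/9
1 + 1/(433/9) = 1 + 9/433 = 442/433
1 + 1/(442/433) = 1 + 433/442 = 875/442
-1 + 1/(875/442) = -1 + 442/875 = -433/875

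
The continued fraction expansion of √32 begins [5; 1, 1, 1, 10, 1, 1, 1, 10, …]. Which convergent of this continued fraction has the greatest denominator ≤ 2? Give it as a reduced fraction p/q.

11/2

a_0 = 5: 5/1  (≤ bound)
a_1 = 1: 6/1  (≤ bound)
a_2 = 1: 11/2  (≤ bound)
a_3 = 1: 17/3  (> 2, stop)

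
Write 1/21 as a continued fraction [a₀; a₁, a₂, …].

[0; 21]

⌊1/21⌋ = 0, remainder 1
⌊21/1⌋ = 21, remainder 0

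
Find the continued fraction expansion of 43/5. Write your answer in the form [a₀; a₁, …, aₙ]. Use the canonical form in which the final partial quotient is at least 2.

[8; 1, 1, 2]

43 ÷ 5 → quotient 8, remainder 3
5 ÷ 3 → quotient 1, remainder 2
3 ÷ 2 → quotient 1, remainder 1
2 ÷ 1 → quotient 2, remainder 0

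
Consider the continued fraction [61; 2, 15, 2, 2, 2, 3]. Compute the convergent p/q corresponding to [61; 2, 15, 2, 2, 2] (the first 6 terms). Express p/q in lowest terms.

a_0 = 61: 61/1
a_1 = 2: 123/2
a_2 = 15: 1906/31
a_3 = 2: 3935/64
a_4 = 2: 9776/159
a_5 = 2: 23487/382

23487/382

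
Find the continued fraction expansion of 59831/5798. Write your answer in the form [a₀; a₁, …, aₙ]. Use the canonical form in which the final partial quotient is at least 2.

59831 ÷ 5798 → quotient 10, remainder 1851
5798 ÷ 1851 → quotient 3, remainder 245
1851 ÷ 245 → quotient 7, remainder 136
245 ÷ 136 → quotient 1, remainder 109
136 ÷ 109 → quotient 1, remainder 27
109 ÷ 27 → quotient 4, remainder 1
27 ÷ 1 → quotient 27, remainder 0

[10; 3, 7, 1, 1, 4, 27]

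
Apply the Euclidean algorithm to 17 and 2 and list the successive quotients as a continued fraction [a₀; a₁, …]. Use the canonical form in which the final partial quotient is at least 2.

17 ÷ 2 → quotient 8, remainder 1
2 ÷ 1 → quotient 2, remainder 0

[8; 2]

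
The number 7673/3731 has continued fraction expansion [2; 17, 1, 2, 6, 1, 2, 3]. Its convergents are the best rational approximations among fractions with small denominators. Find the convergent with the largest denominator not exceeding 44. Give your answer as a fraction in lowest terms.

a_0 = 2: 2/1  (≤ bound)
a_1 = 17: 35/17  (≤ bound)
a_2 = 1: 37/18  (≤ bound)
a_3 = 2: 109/53  (> 44, stop)

37/18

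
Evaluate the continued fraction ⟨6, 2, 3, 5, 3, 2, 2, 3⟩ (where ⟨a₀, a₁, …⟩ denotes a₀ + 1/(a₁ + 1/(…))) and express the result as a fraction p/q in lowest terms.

Build up convergents one term at a time:
a_0 = 6: 6/1
a_1 = 2: 13/2
a_2 = 3: 45/7
a_3 = 5: 238/37
a_4 = 3: 759/118
a_5 = 2: 1756/273
a_6 = 2: 4271/664
a_7 = 3: 14569/2265

14569/2265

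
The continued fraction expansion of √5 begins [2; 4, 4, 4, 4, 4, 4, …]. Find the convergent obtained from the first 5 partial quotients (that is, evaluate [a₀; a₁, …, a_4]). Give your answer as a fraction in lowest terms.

a_0 = 2: 2/1
a_1 = 4: 9/4
a_2 = 4: 38/17
a_3 = 4: 161/72
a_4 = 4: 682/305

682/305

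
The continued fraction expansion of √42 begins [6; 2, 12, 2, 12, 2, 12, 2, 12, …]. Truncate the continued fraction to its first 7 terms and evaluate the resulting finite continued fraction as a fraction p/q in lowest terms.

a_0 = 6: 6/1
a_1 = 2: 13/2
a_2 = 12: 162/25
a_3 = 2: 337/52
a_4 = 12: 4206/649
a_5 = 2: 8749/1350
a_6 = 12: 109194/16849

109194/16849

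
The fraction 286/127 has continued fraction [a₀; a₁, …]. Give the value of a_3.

31

Apply division with remainder until the remainder is 0:
286 = 2·127 + 32, so a_0 = 2
127 = 3·32 + 31, so a_1 = 3
32 = 1·31 + 1, so a_2 = 1
31 = 31·1 + 0, so a_3 = 31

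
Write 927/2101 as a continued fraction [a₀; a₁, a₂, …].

927 ÷ 2101 → quotient 0, remainder 927
2101 ÷ 927 → quotient 2, remainder 247
927 ÷ 247 → quotient 3, remainder 186
247 ÷ 186 → quotient 1, remainder 61
186 ÷ 61 → quotient 3, remainder 3
61 ÷ 3 → quotient 20, remainder 1
3 ÷ 1 → quotient 3, remainder 0

[0; 2, 3, 1, 3, 20, 3]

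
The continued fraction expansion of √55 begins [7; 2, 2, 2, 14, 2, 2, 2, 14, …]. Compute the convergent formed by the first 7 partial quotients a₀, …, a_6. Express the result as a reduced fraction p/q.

6593/889

Collapse the nested fraction from the inside out:
Start with 2.
2 + 1/(2/1) = 2 + 1/2 = 5/2
14 + 1/(5/2) = 14 + 2/5 = 72/5
2 + 1/(72/5) = 2 + 5/72 = 149/72
2 + 1/(149/72) = 2 + 72/149 = 370/149
2 + 1/(370/149) = 2 + 149/370 = 889/370
7 + 1/(889/370) = 7 + 370/889 = 6593/889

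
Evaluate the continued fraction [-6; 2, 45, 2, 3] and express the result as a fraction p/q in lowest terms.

Compute successive convergents:
a_0 = -6: -6/1
a_1 = 2: -11/2
a_2 = 45: -501/91
a_3 = 2: -1013/184
a_4 = 3: -3540/643

-3540/643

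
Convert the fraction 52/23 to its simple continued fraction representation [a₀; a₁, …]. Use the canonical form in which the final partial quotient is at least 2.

52 = 2·23 + 6, so a_0 = 2
23 = 3·6 + 5, so a_1 = 3
6 = 1·5 + 1, so a_2 = 1
5 = 5·1 + 0, so a_3 = 5

[2; 3, 1, 5]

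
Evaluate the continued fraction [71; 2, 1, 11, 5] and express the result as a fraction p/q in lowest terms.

12699/178

Start with 5.
11 + 1/(5/1) = 11 + 1/5 = 56/5
1 + 1/(56/5) = 1 + 5/56 = 61/56
2 + 1/(61/56) = 2 + 56/61 = 178/61
71 + 1/(178/61) = 71 + 61/178 = 12699/178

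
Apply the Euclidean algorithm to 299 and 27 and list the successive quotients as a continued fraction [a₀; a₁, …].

[11; 13, 2]

Apply division with remainder until the remainder is 0:
⌊299/27⌋ = 11, remainder 2
⌊27/2⌋ = 13, remainder 1
⌊2/1⌋ = 2, remainder 0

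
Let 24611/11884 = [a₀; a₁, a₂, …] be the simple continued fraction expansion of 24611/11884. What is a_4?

⌊24611/11884⌋ = 2, remainder 843
⌊11884/843⌋ = 14, remainder 82
⌊843/82⌋ = 10, remainder 23
⌊82/23⌋ = 3, remainder 13
⌊23/13⌋ = 1, remainder 10

1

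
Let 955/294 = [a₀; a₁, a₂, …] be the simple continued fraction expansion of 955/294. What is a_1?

Apply division with remainder until the remainder is 0:
955 ÷ 294 → quotient 3, remainder 73
294 ÷ 73 → quotient 4, remainder 2

4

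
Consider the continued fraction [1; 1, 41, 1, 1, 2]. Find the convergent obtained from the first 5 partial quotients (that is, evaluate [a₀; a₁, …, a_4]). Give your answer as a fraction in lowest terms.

Build up convergents one term at a time:
a_0 = 1: 1/1
a_1 = 1: 2/1
a_2 = 41: 83/42
a_3 = 1: 85/43
a_4 = 1: 168/85

168/85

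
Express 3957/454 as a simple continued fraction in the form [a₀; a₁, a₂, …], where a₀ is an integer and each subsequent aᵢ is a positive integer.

3957 = 8·454 + 325, so a_0 = 8
454 = 1·325 + 129, so a_1 = 1
325 = 2·129 + 67, so a_2 = 2
129 = 1·67 + 62, so a_3 = 1
67 = 1·62 + 5, so a_4 = 1
62 = 12·5 + 2, so a_5 = 12
5 = 2·2 + 1, so a_6 = 2
2 = 2·1 + 0, so a_7 = 2

[8; 1, 2, 1, 1, 12, 2, 2]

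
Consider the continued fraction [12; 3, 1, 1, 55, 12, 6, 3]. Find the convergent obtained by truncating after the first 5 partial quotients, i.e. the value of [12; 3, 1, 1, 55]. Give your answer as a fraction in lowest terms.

Start with 55.
1 + 1/(55/1) = 1 + 1/55 = 56/55
1 + 1/(56/55) = 1 + 55/56 = 111/56
3 + 1/(111/56) = 3 + 56/111 = 389/111
12 + 1/(389/111) = 12 + 111/389 = 4779/389

4779/389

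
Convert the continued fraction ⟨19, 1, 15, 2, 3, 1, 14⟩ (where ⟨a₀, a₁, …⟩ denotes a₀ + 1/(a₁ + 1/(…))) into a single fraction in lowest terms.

Starting at the tail and folding back:
Start with 14.
1 + 1/(14/1) = 1 + 1/14 = 15/14
3 + 1/(15/14) = 3 + 14/15 = 59/15
2 + 1/(59/15) = 2 + 15/59 = 133/59
15 + 1/(133/59) = 15 + 59/133 = 2054/133
1 + 1/(2054/133) = 1 + 133/2054 = 2187/2054
19 + 1/(2187/2054) = 19 + 2054/2187 = 43607/2187

43607/2187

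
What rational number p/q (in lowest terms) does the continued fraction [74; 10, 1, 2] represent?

2371/32

a_0 = 74: 74/1
a_1 = 10: 741/10
a_2 = 1: 815/11
a_3 = 2: 2371/32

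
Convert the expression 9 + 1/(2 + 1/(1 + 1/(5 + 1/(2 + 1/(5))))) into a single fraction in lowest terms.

a_0 = 9: 9/1
a_1 = 2: 19/2
a_2 = 1: 28/3
a_3 = 5: 159/17
a_4 = 2: 346/37
a_5 = 5: 1889/202

1889/202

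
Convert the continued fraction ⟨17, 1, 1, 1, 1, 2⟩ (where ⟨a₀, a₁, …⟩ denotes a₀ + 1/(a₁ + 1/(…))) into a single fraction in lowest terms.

Start with 2.
1 + 1/(2/1) = 1 + 1/2 = 3/2
1 + 1/(3/2) = 1 + 2/3 = 5/3
1 + 1/(5/3) = 1 + 3/5 = 8/5
1 + 1/(8/5) = 1 + 5/8 = 13/8
17 + 1/(13/8) = 17 + 8/13 = 229/13

229/13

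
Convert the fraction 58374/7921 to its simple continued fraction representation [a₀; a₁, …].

[7; 2, 1, 2, 2, 2, 11, 15]

Apply division with remainder until the remainder is 0:
⌊58374/7921⌋ = 7, remainder 2927
⌊7921/2927⌋ = 2, remainder 2067
⌊2927/2067⌋ = 1, remainder 860
⌊2067/860⌋ = 2, remainder 347
⌊860/347⌋ = 2, remainder 166
⌊347/166⌋ = 2, remainder 15
⌊166/15⌋ = 11, remainder 1
⌊15/1⌋ = 15, remainder 0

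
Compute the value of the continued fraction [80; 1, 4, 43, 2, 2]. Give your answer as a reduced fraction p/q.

88073/1090

Start with 2.
2 + 1/(2/1) = 2 + 1/2 = 5/2
43 + 1/(5/2) = 43 + 2/5 = 217/5
4 + 1/(217/5) = 4 + 5/217 = 873/217
1 + 1/(873/217) = 1 + 217/873 = 1090/873
80 + 1/(1090/873) = 80 + 873/1090 = 88073/1090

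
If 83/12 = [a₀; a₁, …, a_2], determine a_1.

1

83 ÷ 12 → quotient 6, remainder 11
12 ÷ 11 → quotient 1, remainder 1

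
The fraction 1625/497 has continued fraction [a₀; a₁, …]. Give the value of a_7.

2

1625 ÷ 497 → quotient 3, remainder 134
497 ÷ 134 → quotient 3, remainder 95
134 ÷ 95 → quotient 1, remainder 39
95 ÷ 39 → quotient 2, remainder 17
39 ÷ 17 → quotient 2, remainder 5
17 ÷ 5 → quotient 3, remainder 2
5 ÷ 2 → quotient 2, remainder 1
2 ÷ 1 → quotient 2, remainder 0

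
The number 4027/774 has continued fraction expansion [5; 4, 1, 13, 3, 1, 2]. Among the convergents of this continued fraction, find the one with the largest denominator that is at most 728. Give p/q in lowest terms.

List convergents until the denominator exceeds the bound:
a_0 = 5: 5/1  (≤ bound)
a_1 = 4: 21/4  (≤ bound)
a_2 = 1: 26/5  (≤ bound)
a_3 = 13: 359/69  (≤ bound)
a_4 = 3: 1103/212  (≤ bound)
a_5 = 1: 1462/281  (≤ bound)
a_6 = 2: 4027/774  (> 728, stop)

1462/281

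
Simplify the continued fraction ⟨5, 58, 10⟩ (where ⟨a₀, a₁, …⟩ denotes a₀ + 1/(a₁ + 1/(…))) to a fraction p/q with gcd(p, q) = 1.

Start with 10.
58 + 1/(10/1) = 58 + 1/10 = 581/10
5 + 1/(581/10) = 5 + 10/581 = 2915/581

2915/581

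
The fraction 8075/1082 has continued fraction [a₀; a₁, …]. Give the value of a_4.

1

⌊8075/1082⌋ = 7, remainder 501
⌊1082/501⌋ = 2, remainder 80
⌊501/80⌋ = 6, remainder 21
⌊80/21⌋ = 3, remainder 17
⌊21/17⌋ = 1, remainder 4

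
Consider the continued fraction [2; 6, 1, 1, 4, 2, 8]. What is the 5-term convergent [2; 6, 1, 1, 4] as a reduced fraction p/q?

127/59

Collapse the nested fraction from the inside out:
Start with 4.
1 + 1/(4/1) = 1 + 1/4 = 5/4
1 + 1/(5/4) = 1 + 4/5 = 9/5
6 + 1/(9/5) = 6 + 5/9 = 59/9
2 + 1/(59/9) = 2 + 9/59 = 127/59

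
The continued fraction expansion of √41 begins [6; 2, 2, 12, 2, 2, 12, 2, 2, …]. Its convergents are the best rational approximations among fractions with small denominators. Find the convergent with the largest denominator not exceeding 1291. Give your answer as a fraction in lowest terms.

2049/320

a_0 = 6: 6/1  (≤ bound)
a_1 = 2: 13/2  (≤ bound)
a_2 = 2: 32/5  (≤ bound)
a_3 = 12: 397/62  (≤ bound)
a_4 = 2: 826/129  (≤ bound)
a_5 = 2: 2049/320  (≤ bound)
a_6 = 12: 25414/3969  (> 1291, stop)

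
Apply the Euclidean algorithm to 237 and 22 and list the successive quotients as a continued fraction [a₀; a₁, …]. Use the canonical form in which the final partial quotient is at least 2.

237 = 10·22 + 17, so a_0 = 10
22 = 1·17 + 5, so a_1 = 1
17 = 3·5 + 2, so a_2 = 3
5 = 2·2 + 1, so a_3 = 2
2 = 2·1 + 0, so a_4 = 2

[10; 1, 3, 2, 2]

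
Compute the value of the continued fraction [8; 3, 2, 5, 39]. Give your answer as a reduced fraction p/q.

Work from the innermost term outward:
Start with 39.
5 + 1/(39/1) = 5 + 1/39 = 196/39
2 + 1/(196/39) = 2 + 39/196 = 431/196
3 + 1/(431/196) = 3 + 196/431 = 1489/431
8 + 1/(1489/431) = 8 + 431/1489 = 12343/1489

12343/1489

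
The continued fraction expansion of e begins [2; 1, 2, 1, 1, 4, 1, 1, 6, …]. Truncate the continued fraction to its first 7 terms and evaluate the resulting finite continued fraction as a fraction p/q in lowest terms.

106/39

Start with 1.
4 + 1/(1/1) = 4 + 1/1 = 5/1
1 + 1/(5/1) = 1 + 1/5 = 6/5
1 + 1/(6/5) = 1 + 5/6 = 11/6
2 + 1/(11/6) = 2 + 6/11 = 28/11
1 + 1/(28/11) = 1 + 11/28 = 39/28
2 + 1/(39/28) = 2 + 28/39 = 106/39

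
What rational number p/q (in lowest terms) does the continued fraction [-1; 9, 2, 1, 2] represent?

Start with 2.
1 + 1/(2/1) = 1 + 1/2 = 3/2
2 + 1/(3/2) = 2 + 2/3 = 8/3
9 + 1/(8/3) = 9 + 3/8 = 75/8
-1 + 1/(75/8) = -1 + 8/75 = -67/75

-67/75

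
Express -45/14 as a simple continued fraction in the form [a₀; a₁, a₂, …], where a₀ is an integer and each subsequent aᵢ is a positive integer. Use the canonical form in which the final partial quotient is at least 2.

Run the Euclidean algorithm, recording each quotient:
-45 = -4·14 + 11, so a_0 = -4
14 = 1·11 + 3, so a_1 = 1
11 = 3·3 + 2, so a_2 = 3
3 = 1·2 + 1, so a_3 = 1
2 = 2·1 + 0, so a_4 = 2

[-4; 1, 3, 1, 2]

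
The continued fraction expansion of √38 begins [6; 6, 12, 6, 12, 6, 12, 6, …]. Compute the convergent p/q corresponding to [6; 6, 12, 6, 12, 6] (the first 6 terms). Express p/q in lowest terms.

202501/32850

a_0 = 6: 6/1
a_1 = 6: 37/6
a_2 = 12: 450/73
a_3 = 6: 2737/444
a_4 = 12: 33294/5401
a_5 = 6: 202501/32850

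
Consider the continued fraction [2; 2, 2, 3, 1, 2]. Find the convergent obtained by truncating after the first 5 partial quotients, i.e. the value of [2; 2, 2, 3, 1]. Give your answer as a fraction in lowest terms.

Compute successive convergents:
a_0 = 2: 2/1
a_1 = 2: 5/2
a_2 = 2: 12/5
a_3 = 3: 41/17
a_4 = 1: 53/22

53/22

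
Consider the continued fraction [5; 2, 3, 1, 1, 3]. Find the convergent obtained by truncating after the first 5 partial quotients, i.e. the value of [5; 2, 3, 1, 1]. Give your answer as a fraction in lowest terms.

87/16

Compute successive convergents:
a_0 = 5: 5/1
a_1 = 2: 11/2
a_2 = 3: 38/7
a_3 = 1: 49/9
a_4 = 1: 87/16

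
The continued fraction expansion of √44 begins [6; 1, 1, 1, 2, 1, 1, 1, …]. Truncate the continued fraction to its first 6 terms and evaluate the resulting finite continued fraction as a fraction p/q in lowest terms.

73/11

Start with 1.
2 + 1/(1/1) = 2 + 1/1 = 3/1
1 + 1/(3/1) = 1 + 1/3 = 4/3
1 + 1/(4/3) = 1 + 3/4 = 7/4
1 + 1/(7/4) = 1 + 4/7 = 11/7
6 + 1/(11/7) = 6 + 7/11 = 73/11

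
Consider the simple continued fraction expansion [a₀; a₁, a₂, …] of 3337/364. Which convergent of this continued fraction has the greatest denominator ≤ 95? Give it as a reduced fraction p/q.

55/6

a_0 = 9: 9/1  (≤ bound)
a_1 = 5: 46/5  (≤ bound)
a_2 = 1: 55/6  (≤ bound)
a_3 = 29: 1641/179  (> 95, stop)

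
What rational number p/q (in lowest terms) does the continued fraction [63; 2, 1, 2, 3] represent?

1711/27

Start with 3.
2 + 1/(3/1) = 2 + 1/3 = 7/3
1 + 1/(7/3) = 1 + 3/7 = 10/7
2 + 1/(10/7) = 2 + 7/10 = 27/10
63 + 1/(27/10) = 63 + 10/27 = 1711/27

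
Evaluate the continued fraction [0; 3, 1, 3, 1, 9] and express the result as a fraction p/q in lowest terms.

49/186

Work from the innermost term outward:
Start with 9.
1 + 1/(9/1) = 1 + 1/9 = 10/9
3 + 1/(10/9) = 3 + 9/10 = 39/10
1 + 1/(39/10) = 1 + 10/39 = 49/39
3 + 1/(49/39) = 3 + 39/49 = 186/49
0 + 1/(186/49) = 0 + 49/186 = 49/186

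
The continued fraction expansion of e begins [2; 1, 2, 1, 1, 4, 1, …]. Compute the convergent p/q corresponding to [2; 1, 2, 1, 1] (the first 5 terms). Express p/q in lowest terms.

Start with 1.
1 + 1/(1/1) = 1 + 1/1 = 2/1
2 + 1/(2/1) = 2 + 1/2 = 5/2
1 + 1/(5/2) = 1 + 2/5 = 7/5
2 + 1/(7/5) = 2 + 5/7 = 19/7

19/7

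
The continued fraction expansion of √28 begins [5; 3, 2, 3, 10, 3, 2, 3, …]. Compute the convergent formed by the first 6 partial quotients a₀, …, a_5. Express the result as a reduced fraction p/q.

a_0 = 5: 5/1
a_1 = 3: 16/3
a_2 = 2: 37/7
a_3 = 3: 127/24
a_4 = 10: 1307/247
a_5 = 3: 4048/765

4048/765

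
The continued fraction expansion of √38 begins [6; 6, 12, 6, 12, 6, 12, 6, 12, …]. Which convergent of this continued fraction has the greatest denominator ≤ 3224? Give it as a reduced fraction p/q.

2737/444

List convergents until the denominator exceeds the bound:
a_0 = 6: 6/1  (≤ bound)
a_1 = 6: 37/6  (≤ bound)
a_2 = 12: 450/73  (≤ bound)
a_3 = 6: 2737/444  (≤ bound)
a_4 = 12: 33294/5401  (> 3224, stop)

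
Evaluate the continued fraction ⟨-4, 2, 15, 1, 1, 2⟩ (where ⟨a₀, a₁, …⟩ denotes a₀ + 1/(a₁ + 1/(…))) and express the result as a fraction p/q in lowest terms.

Compute successive convergents:
a_0 = -4: -4/1
a_1 = 2: -7/2
a_2 = 15: -109/31
a_3 = 1: -116/33
a_4 = 1: -225/64
a_5 = 2: -566/161

-566/161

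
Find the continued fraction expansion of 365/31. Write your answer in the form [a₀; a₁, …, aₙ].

Run the Euclidean algorithm, recording each quotient:
365 ÷ 31 → quotient 11, remainder 24
31 ÷ 24 → quotient 1, remainder 7
24 ÷ 7 → quotient 3, remainder 3
7 ÷ 3 → quotient 2, remainder 1
3 ÷ 1 → quotient 3, remainder 0

[11; 1, 3, 2, 3]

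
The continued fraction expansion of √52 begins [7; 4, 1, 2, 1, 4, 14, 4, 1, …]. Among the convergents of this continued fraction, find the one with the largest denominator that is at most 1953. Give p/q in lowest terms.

a_0 = 7: 7/1  (≤ bound)
a_1 = 4: 29/4  (≤ bound)
a_2 = 1: 36/5  (≤ bound)
a_3 = 2: 101/14  (≤ bound)
a_4 = 1: 137/19  (≤ bound)
a_5 = 4: 649/90  (≤ bound)
a_6 = 14: 9223/1279  (≤ bound)
a_7 = 4: 37541/5206  (> 1953, stop)

9223/1279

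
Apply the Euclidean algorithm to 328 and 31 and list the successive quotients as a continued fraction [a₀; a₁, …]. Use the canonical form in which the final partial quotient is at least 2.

⌊328/31⌋ = 10, remainder 18
⌊31/18⌋ = 1, remainder 13
⌊18/13⌋ = 1, remainder 5
⌊13/5⌋ = 2, remainder 3
⌊5/3⌋ = 1, remainder 2
⌊3/2⌋ = 1, remainder 1
⌊2/1⌋ = 2, remainder 0

[10; 1, 1, 2, 1, 1, 2]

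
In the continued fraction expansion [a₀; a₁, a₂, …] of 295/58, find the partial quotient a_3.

1

Apply division with remainder until the remainder is 0:
⌊295/58⌋ = 5, remainder 5
⌊58/5⌋ = 11, remainder 3
⌊5/3⌋ = 1, remainder 2
⌊3/2⌋ = 1, remainder 1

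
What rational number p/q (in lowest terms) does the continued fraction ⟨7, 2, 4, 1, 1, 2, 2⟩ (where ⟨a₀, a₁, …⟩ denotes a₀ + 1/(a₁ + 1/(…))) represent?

909/122

Collapse the nested fraction from the inside out:
Start with 2.
2 + 1/(2/1) = 2 + 1/2 = 5/2
1 + 1/(5/2) = 1 + 2/5 = 7/5
1 + 1/(7/5) = 1 + 5/7 = 12/7
4 + 1/(12/7) = 4 + 7/12 = 55/12
2 + 1/(55/12) = 2 + 12/55 = 122/55
7 + 1/(122/55) = 7 + 55/122 = 909/122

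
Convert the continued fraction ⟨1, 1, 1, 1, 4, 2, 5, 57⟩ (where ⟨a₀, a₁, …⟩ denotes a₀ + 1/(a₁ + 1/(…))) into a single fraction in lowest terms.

15897/9664

Work from the innermost term outward:
Start with 57.
5 + 1/(57/1) = 5 + 1/57 = 286/57
2 + 1/(286/57) = 2 + 57/286 = 629/286
4 + 1/(629/286) = 4 + 286/629 = 2802/629
1 + 1/(2802/629) = 1 + 629/2802 = 3431/2802
1 + 1/(3431/2802) = 1 + 2802/3431 = 6233/3431
1 + 1/(6233/3431) = 1 + 3431/6233 = 9664/6233
1 + 1/(9664/6233) = 1 + 6233/9664 = 15897/9664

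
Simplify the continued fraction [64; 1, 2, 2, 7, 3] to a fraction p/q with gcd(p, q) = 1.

10548/163

Compute successive convergents:
a_0 = 64: 64/1
a_1 = 1: 65/1
a_2 = 2: 194/3
a_3 = 2: 453/7
a_4 = 7: 3365/52
a_5 = 3: 10548/163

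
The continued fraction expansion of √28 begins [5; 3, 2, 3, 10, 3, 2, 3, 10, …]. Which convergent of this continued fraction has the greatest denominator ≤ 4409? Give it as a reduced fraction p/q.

9403/1777

a_0 = 5: 5/1  (≤ bound)
a_1 = 3: 16/3  (≤ bound)
a_2 = 2: 37/7  (≤ bound)
a_3 = 3: 127/24  (≤ bound)
a_4 = 10: 1307/247  (≤ bound)
a_5 = 3: 4048/765  (≤ bound)
a_6 = 2: 9403/1777  (≤ bound)
a_7 = 3: 32257/6096  (> 4409, stop)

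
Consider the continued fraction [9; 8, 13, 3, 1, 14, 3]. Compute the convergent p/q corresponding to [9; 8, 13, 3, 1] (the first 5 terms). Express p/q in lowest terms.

Start with 1.
3 + 1/(1/1) = 3 + 1/1 = 4/1
13 + 1/(4/1) = 13 + 1/4 = 53/4
8 + 1/(53/4) = 8 + 4/53 = 428/53
9 + 1/(428/53) = 9 + 53/428 = 3905/428

3905/428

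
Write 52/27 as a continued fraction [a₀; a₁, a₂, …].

[1; 1, 12, 2]

⌊52/27⌋ = 1, remainder 25
⌊27/25⌋ = 1, remainder 2
⌊25/2⌋ = 12, remainder 1
⌊2/1⌋ = 2, remainder 0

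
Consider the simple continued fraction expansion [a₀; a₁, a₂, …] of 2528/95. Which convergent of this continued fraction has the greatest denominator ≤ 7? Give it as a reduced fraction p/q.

a_0 = 26: 26/1  (≤ bound)
a_1 = 1: 27/1  (≤ bound)
a_2 = 1: 53/2  (≤ bound)
a_3 = 1: 80/3  (≤ bound)
a_4 = 1: 133/5  (≤ bound)
a_5 = 3: 479/18  (> 7, stop)

133/5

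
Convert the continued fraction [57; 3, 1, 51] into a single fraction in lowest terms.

Compute successive convergents:
a_0 = 57: 57/1
a_1 = 3: 172/3
a_2 = 1: 229/4
a_3 = 51: 11851/207

11851/207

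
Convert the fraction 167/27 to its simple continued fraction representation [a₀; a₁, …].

[6; 5, 2, 2]

Apply division with remainder until the remainder is 0:
167 ÷ 27 → quotient 6, remainder 5
27 ÷ 5 → quotient 5, remainder 2
5 ÷ 2 → quotient 2, remainder 1
2 ÷ 1 → quotient 2, remainder 0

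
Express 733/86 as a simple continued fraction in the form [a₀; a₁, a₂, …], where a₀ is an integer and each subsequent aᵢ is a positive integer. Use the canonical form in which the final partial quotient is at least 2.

[8; 1, 1, 10, 4]

Run the Euclidean algorithm, recording each quotient:
⌊733/86⌋ = 8, remainder 45
⌊86/45⌋ = 1, remainder 41
⌊45/41⌋ = 1, remainder 4
⌊41/4⌋ = 10, remainder 1
⌊4/1⌋ = 4, remainder 0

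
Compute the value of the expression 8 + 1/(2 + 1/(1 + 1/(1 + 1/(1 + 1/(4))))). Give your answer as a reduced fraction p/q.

Work from the innermost term outward:
Start with 4.
1 + 1/(4/1) = 1 + 1/4 = 5/4
1 + 1/(5/4) = 1 + 4/5 = 9/5
1 + 1/(9/5) = 1 + 5/9 = 14/9
2 + 1/(14/9) = 2 + 9/14 = 37/14
8 + 1/(37/14) = 8 + 14/37 = 310/37

310/37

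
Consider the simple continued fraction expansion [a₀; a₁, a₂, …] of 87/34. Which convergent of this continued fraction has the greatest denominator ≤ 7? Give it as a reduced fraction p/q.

18/7

a_0 = 2: 2/1  (≤ bound)
a_1 = 1: 3/1  (≤ bound)
a_2 = 1: 5/2  (≤ bound)
a_3 = 3: 18/7  (≤ bound)
a_4 = 1: 23/9  (> 7, stop)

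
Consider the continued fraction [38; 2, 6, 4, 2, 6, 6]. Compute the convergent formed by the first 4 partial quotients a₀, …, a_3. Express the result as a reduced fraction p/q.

Start with 4.
6 + 1/(4/1) = 6 + 1/4 = 25/4
2 + 1/(25/4) = 2 + 4/25 = 54/25
38 + 1/(54/25) = 38 + 25/54 = 2077/54

2077/54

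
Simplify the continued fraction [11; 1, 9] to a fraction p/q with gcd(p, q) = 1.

Compute successive convergents:
a_0 = 11: 11/1
a_1 = 1: 12/1
a_2 = 9: 119/10

119/10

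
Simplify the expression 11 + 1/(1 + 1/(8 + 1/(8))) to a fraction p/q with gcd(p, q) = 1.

a_0 = 11: 11/1
a_1 = 1: 12/1
a_2 = 8: 107/9
a_3 = 8: 868/73

868/73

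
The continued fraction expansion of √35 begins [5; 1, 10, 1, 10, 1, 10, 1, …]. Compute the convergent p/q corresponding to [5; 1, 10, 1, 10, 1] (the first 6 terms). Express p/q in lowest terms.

846/143

Start with 1.
10 + 1/(1/1) = 10 + 1/1 = 11/1
1 + 1/(11/1) = 1 + 1/11 = 12/11
10 + 1/(12/11) = 10 + 11/12 = 131/12
1 + 1/(131/12) = 1 + 12/131 = 143/131
5 + 1/(143/131) = 5 + 131/143 = 846/143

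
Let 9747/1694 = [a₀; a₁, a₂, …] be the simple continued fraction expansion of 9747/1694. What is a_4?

⌊9747/1694⌋ = 5, remainder 1277
⌊1694/1277⌋ = 1, remainder 417
⌊1277/417⌋ = 3, remainder 26
⌊417/26⌋ = 16, remainder 1
⌊26/1⌋ = 26, remainder 0

26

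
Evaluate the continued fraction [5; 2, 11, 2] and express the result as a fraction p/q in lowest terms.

263/48

Build up convergents one term at a time:
a_0 = 5: 5/1
a_1 = 2: 11/2
a_2 = 11: 126/23
a_3 = 2: 263/48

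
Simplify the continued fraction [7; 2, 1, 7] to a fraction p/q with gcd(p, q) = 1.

169/23

a_0 = 7: 7/1
a_1 = 2: 15/2
a_2 = 1: 22/3
a_3 = 7: 169/23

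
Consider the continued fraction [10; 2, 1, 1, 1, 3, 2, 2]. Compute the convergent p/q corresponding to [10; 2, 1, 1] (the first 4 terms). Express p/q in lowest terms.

Collapse the nested fraction from the inside out:
Start with 1.
1 + 1/(1/1) = 1 + 1/1 = 2/1
2 + 1/(2/1) = 2 + 1/2 = 5/2
10 + 1/(5/2) = 10 + 2/5 = 52/5

52/5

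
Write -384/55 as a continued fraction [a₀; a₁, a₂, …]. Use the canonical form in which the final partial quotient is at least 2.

⌊-384/55⌋ = -7, remainder 1
⌊55/1⌋ = 55, remainder 0

[-7; 55]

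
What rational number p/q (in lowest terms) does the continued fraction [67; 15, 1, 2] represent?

Start with 2.
1 + 1/(2/1) = 1 + 1/2 = 3/2
15 + 1/(3/2) = 15 + 2/3 = 47/3
67 + 1/(47/3) = 67 + 3/47 = 3152/47

3152/47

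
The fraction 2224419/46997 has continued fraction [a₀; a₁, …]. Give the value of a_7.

2224419 ÷ 46997 → quotient 47, remainder 15560
46997 ÷ 15560 → quotient 3, remainder 317
15560 ÷ 317 → quotient 49, remainder 27
317 ÷ 27 → quotient 11, remainder 20
27 ÷ 20 → quotient 1, remainder 7
20 ÷ 7 → quotient 2, remainder 6
7 ÷ 6 → quotient 1, remainder 1
6 ÷ 1 → quotient 6, remainder 0

6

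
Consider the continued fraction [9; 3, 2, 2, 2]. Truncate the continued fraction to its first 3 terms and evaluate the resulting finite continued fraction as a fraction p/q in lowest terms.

65/7

Start with 2.
3 + 1/(2/1) = 3 + 1/2 = 7/2
9 + 1/(7/2) = 9 + 2/7 = 65/7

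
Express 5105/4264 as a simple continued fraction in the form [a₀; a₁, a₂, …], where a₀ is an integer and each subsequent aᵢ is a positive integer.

5105 = 1·4264 + 841, so a_0 = 1
4264 = 5·841 + 59, so a_1 = 5
841 = 14·59 + 15, so a_2 = 14
59 = 3·15 + 14, so a_3 = 3
15 = 1·14 + 1, so a_4 = 1
14 = 14·1 + 0, so a_5 = 14

[1; 5, 14, 3, 1, 14]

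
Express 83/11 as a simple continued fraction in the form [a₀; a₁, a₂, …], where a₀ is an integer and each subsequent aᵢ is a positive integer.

[7; 1, 1, 5]

⌊83/11⌋ = 7, remainder 6
⌊11/6⌋ = 1, remainder 5
⌊6/5⌋ = 1, remainder 1
⌊5/1⌋ = 5, remainder 0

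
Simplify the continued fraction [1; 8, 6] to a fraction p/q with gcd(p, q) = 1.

a_0 = 1: 1/1
a_1 = 8: 9/8
a_2 = 6: 55/49

55/49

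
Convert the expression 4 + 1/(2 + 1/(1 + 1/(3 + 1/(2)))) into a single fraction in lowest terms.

Start with 2.
3 + 1/(2/1) = 3 + 1/2 = 7/2
1 + 1/(7/2) = 1 + 2/7 = 9/7
2 + 1/(9/7) = 2 + 7/9 = 25/9
4 + 1/(25/9) = 4 + 9/25 = 109/25

109/25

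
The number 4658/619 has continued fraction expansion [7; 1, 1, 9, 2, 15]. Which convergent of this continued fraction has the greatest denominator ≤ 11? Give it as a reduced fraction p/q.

a_0 = 7: 7/1  (≤ bound)
a_1 = 1: 8/1  (≤ bound)
a_2 = 1: 15/2  (≤ bound)
a_3 = 9: 143/19  (> 11, stop)

15/2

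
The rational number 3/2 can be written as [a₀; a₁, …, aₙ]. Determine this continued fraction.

[1; 2]

Apply division with remainder until the remainder is 0:
3 = 1·2 + 1, so a_0 = 1
2 = 2·1 + 0, so a_1 = 2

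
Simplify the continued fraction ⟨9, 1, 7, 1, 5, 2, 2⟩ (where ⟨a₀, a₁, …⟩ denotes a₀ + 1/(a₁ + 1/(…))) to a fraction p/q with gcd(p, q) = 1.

2798/283

Compute successive convergents:
a_0 = 9: 9/1
a_1 = 1: 10/1
a_2 = 7: 79/8
a_3 = 1: 89/9
a_4 = 5: 524/53
a_5 = 2: 1137/115
a_6 = 2: 2798/283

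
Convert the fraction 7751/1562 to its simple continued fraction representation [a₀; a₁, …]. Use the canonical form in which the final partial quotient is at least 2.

Run the Euclidean algorithm, recording each quotient:
7751 = 4·1562 + 1503, so a_0 = 4
1562 = 1·1503 + 59, so a_1 = 1
1503 = 25·59 + 28, so a_2 = 25
59 = 2·28 + 3, so a_3 = 2
28 = 9·3 + 1, so a_4 = 9
3 = 3·1 + 0, so a_5 = 3

[4; 1, 25, 2, 9, 3]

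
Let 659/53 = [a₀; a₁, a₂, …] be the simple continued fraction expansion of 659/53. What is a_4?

2

659 = 12·53 + 23, so a_0 = 12
53 = 2·23 + 7, so a_1 = 2
23 = 3·7 + 2, so a_2 = 3
7 = 3·2 + 1, so a_3 = 3
2 = 2·1 + 0, so a_4 = 2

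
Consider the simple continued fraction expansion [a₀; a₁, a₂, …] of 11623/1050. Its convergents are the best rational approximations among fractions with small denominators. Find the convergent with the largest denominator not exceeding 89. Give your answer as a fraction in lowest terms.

797/72

List convergents until the denominator exceeds the bound:
a_0 = 11: 11/1  (≤ bound)
a_1 = 14: 155/14  (≤ bound)
a_2 = 2: 321/29  (≤ bound)
a_3 = 1: 476/43  (≤ bound)
a_4 = 1: 797/72  (≤ bound)
a_5 = 1: 1273/115  (> 89, stop)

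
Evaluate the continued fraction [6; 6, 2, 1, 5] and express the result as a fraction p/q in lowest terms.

Work from the innermost term outward:
Start with 5.
1 + 1/(5/1) = 1 + 1/5 = 6/5
2 + 1/(6/5) = 2 + 5/6 = 17/6
6 + 1/(17/6) = 6 + 6/17 = 108/17
6 + 1/(108/17) = 6 + 17/108 = 665/108

665/108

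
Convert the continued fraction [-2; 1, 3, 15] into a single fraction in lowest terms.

-76/61

a_0 = -2: -2/1
a_1 = 1: -1/1
a_2 = 3: -5/4
a_3 = 15: -76/61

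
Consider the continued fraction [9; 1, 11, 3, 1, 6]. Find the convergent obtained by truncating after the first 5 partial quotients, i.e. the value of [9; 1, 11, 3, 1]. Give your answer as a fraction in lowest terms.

Work from the innermost term outward:
Start with 1.
3 + 1/(1/1) = 3 + 1/1 = 4/1
11 + 1/(4/1) = 11 + 1/4 = 45/4
1 + 1/(45/4) = 1 + 4/45 = 49/45
9 + 1/(49/45) = 9 + 45/49 = 486/49

486/49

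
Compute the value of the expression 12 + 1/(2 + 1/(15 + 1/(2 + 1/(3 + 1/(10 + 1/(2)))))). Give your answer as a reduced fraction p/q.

a_0 = 12: 12/1
a_1 = 2: 25/2
a_2 = 15: 387/31
a_3 = 2: 799/64
a_4 = 3: 2784/223
a_5 = 10: 28639/2294
a_6 = 2: 60062/4811

60062/4811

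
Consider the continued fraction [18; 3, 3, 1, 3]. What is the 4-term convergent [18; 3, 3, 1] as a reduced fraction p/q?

Work from the innermost term outward:
Start with 1.
3 + 1/(1/1) = 3 + 1/1 = 4/1
3 + 1/(4/1) = 3 + 1/4 = 13/4
18 + 1/(13/4) = 18 + 4/13 = 238/13

238/13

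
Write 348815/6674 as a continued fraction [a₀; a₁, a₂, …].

Run the Euclidean algorithm, recording each quotient:
⌊348815/6674⌋ = 52, remainder 1767
⌊6674/1767⌋ = 3, remainder 1373
⌊1767/1373⌋ = 1, remainder 394
⌊1373/394⌋ = 3, remainder 191
⌊394/191⌋ = 2, remainder 12
⌊191/12⌋ = 15, remainder 11
⌊12/11⌋ = 1, remainder 1
⌊11/1⌋ = 11, remainder 0

[52; 3, 1, 3, 2, 15, 1, 11]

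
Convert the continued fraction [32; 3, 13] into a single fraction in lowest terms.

1293/40

Compute successive convergents:
a_0 = 32: 32/1
a_1 = 3: 97/3
a_2 = 13: 1293/40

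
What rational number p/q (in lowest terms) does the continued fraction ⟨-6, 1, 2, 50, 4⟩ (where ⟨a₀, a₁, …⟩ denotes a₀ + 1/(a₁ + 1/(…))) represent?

Work from the innermost term outward:
Start with 4.
50 + 1/(4/1) = 50 + 1/4 = 201/4
2 + 1/(201/4) = 2 + 4/201 = 406/201
1 + 1/(406/201) = 1 + 201/406 = 607/406
-6 + 1/(607/406) = -6 + 406/607 = -3236/607

-3236/607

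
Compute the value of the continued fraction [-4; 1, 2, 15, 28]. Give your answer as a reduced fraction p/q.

Starting at the tail and folding back:
Start with 28.
15 + 1/(28/1) = 15 + 1/28 = 421/28
2 + 1/(421/28) = 2 + 28/421 = 870/421
1 + 1/(870/421) = 1 + 421/870 = 1291/870
-4 + 1/(1291/870) = -4 + 870/1291 = -4294/1291

-4294/1291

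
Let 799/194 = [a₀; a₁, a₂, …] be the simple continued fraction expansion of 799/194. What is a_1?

⌊799/194⌋ = 4, remainder 23
⌊194/23⌋ = 8, remainder 10

8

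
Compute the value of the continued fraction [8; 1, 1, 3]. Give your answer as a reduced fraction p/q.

60/7

Use the convergent recurrence hₖ = aₖ·hₖ₋₁ + hₖ₋₂ (and likewise for the denominators kₖ):
a_0 = 8: 8/1
a_1 = 1: 9/1
a_2 = 1: 17/2
a_3 = 3: 60/7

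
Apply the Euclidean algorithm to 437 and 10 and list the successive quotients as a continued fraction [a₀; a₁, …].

Repeatedly divide and take the remainder:
437 = 43·10 + 7, so a_0 = 43
10 = 1·7 + 3, so a_1 = 1
7 = 2·3 + 1, so a_2 = 2
3 = 3·1 + 0, so a_3 = 3

[43; 1, 2, 3]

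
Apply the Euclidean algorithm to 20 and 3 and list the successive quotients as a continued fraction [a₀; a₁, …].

[6; 1, 2]

Run the Euclidean algorithm, recording each quotient:
⌊20/3⌋ = 6, remainder 2
⌊3/2⌋ = 1, remainder 1
⌊2/1⌋ = 2, remainder 0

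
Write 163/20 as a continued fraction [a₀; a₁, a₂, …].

Repeatedly divide and take the remainder:
163 = 8·20 + 3, so a_0 = 8
20 = 6·3 + 2, so a_1 = 6
3 = 1·2 + 1, so a_2 = 1
2 = 2·1 + 0, so a_3 = 2

[8; 6, 1, 2]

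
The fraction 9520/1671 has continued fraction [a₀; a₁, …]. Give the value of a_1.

1

⌊9520/1671⌋ = 5, remainder 1165
⌊1671/1165⌋ = 1, remainder 506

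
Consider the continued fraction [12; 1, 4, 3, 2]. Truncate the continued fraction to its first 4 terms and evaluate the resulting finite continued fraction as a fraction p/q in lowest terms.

205/16

Collapse the nested fraction from the inside out:
Start with 3.
4 + 1/(3/1) = 4 + 1/3 = 13/3
1 + 1/(13/3) = 1 + 3/13 = 16/13
12 + 1/(16/13) = 12 + 13/16 = 205/16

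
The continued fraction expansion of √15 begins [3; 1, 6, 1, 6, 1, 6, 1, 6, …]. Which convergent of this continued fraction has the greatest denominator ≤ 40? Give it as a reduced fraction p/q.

31/8

a_0 = 3: 3/1  (≤ bound)
a_1 = 1: 4/1  (≤ bound)
a_2 = 6: 27/7  (≤ bound)
a_3 = 1: 31/8  (≤ bound)
a_4 = 6: 213/55  (> 40, stop)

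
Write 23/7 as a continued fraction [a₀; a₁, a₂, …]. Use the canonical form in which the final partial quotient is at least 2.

⌊23/7⌋ = 3, remainder 2
⌊7/2⌋ = 3, remainder 1
⌊2/1⌋ = 2, remainder 0

[3; 3, 2]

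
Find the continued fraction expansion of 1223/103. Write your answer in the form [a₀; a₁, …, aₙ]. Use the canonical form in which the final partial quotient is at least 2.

1223 = 11·103 + 90, so a_0 = 11
103 = 1·90 + 13, so a_1 = 1
90 = 6·13 + 12, so a_2 = 6
13 = 1·12 + 1, so a_3 = 1
12 = 12·1 + 0, so a_4 = 12

[11; 1, 6, 1, 12]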